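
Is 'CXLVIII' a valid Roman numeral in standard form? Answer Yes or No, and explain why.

'CXLVIII': Check the rules: uses only the symbols I, V, X, L, C, D, M; no symbol is repeated more than three times in a row; V, L and D each appear at most once; the only place a smaller symbol precedes a larger one is the allowed subtractive pair XL, the symbol right after such a pair (if any) is smaller than the pair's first symbol, and otherwise the values never increase from left to right. Value: C (100) + XL (40) + V (5) + I (1) + I (1) + I (1) = 148. So it is a valid standard Roman numeral.

Yes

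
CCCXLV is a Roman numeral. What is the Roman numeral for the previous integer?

CCCXLV = 345, so the previous integer is 345 - 1 = 344

CCCXLIV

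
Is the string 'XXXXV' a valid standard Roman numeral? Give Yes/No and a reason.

'XXXXV': More than 3 consecutive X's

No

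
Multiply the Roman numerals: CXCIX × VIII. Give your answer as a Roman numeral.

CXCIX = 199
VIII = 8
199 × 8 = 1592

MDXCII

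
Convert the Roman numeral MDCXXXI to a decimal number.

MDCXXXI: M=1000, D=500, C=100, X=10, X=10, X=10, I=1
1000 + 500 + 100 + 10 + 10 + 10 + 1 = 1631

1631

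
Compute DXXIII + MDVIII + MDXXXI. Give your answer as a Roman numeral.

DXXIII = 523, MDVIII = 1508, MDXXXI = 1531
523 + 1508 = 2031
2031 + 1531 = 3562

MMMDLXII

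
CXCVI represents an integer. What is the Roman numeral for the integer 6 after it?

CXCVI = 196
196 + 6 = 202

CCII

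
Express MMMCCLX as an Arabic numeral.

MMMCCLX: M=1000, M=1000, M=1000, C=100, C=100, L=50, X=10
1000 + 1000 + 1000 + 100 + 100 + 50 + 10 = 3260

3260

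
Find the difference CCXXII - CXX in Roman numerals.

CCXXII = 222
CXX = 120
222 - 120 = 102

CII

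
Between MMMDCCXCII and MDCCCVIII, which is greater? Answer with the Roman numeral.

MMMDCCXCII = 3792
MDCCCVIII = 1808
3792 is larger

MMMDCCXCII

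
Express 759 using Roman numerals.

Convert 759 to Roman numerals:
  759 contains 1×500 (D)
  259 contains 2×100 (CC)
  59 contains 1×50 (L)
  9 contains 1×9 (IX)

DCCLIX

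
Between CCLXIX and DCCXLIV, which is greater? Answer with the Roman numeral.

CCLXIX = 269
DCCXLIV = 744
744 is larger

DCCXLIV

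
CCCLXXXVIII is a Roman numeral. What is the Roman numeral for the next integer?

CCCLXXXVIII = 388; next is 389

CCCLXXXIX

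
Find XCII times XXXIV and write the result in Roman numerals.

XCII = 92
XXXIV = 34
92 × 34 = 3128

MMMCXXVIII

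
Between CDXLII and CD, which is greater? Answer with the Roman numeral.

CDXLII = 442
CD = 400
442 is larger

CDXLII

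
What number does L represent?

L: L=50

50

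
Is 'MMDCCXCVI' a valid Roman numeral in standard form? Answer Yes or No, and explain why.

'MMDCCXCVI': Check the rules: uses only the symbols I, V, X, L, C, D, M; no symbol is repeated more than three times in a row; V, L and D each appear at most once; the only place a smaller symbol precedes a larger one is the allowed subtractive pair XC, the symbol right after such a pair (if any) is smaller than the pair's first symbol, and otherwise the values never increase from left to right. Value: M (1000) + M (1000) + D (500) + C (100) + C (100) + XC (90) + V (5) + I (1) = 2796. So it is a valid standard Roman numeral.

Yes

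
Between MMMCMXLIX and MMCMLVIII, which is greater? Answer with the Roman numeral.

MMMCMXLIX = 3949
MMCMLVIII = 2958
3949 is larger

MMMCMXLIX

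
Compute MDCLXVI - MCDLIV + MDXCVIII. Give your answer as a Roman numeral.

MDCLXVI = 1666, MCDLIV = 1454, MDXCVIII = 1598
1666 - 1454 = 212
212 + 1598 = 1810

MDCCCX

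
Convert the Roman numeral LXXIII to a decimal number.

LXXIII: L=50, X=10, X=10, I=1, I=1, I=1
50 + 10 + 10 + 1 + 1 + 1 = 73

73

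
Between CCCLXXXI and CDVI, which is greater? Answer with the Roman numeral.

CCCLXXXI = 381
CDVI = 406
406 is larger

CDVI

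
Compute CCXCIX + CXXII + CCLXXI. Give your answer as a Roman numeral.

CCXCIX = 299, CXXII = 122, CCLXXI = 271
299 + 122 = 421
421 + 271 = 692

DCXCII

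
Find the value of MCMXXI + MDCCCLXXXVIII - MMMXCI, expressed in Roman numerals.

MCMXXI = 1921, MDCCCLXXXVIII = 1888, MMMXCI = 3091
1921 + 1888 = 3809
3809 - 3091 = 718

DCCXVIII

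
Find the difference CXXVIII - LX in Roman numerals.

CXXVIII = 128
LX = 60
128 - 60 = 68

LXVIII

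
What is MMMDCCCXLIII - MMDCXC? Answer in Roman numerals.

MMMDCCCXLIII = 3843
MMDCXC = 2690
3843 - 2690 = 1153

MCLIII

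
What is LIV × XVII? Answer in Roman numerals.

LIV = 54
XVII = 17
54 × 17 = 918

CMXVIII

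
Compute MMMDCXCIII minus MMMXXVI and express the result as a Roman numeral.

MMMDCXCIII = 3693
MMMXXVI = 3026
3693 - 3026 = 667

DCLXVII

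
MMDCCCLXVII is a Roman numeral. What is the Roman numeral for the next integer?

MMDCCCLXVII = 2867; next is 2868

MMDCCCLXVIII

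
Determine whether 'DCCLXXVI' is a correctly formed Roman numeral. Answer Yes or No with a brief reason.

'DCCLXXVI': Check the rules: uses only the symbols I, V, X, L, C, D, M; no symbol is repeated more than three times in a row; V, L and D each appear at most once; no smaller symbol precedes a larger one (values never increase from left to right). Value: D (500) + C (100) + C (100) + L (50) + X (10) + X (10) + V (5) + I (1) = 776. So it is a valid standard Roman numeral.

Yes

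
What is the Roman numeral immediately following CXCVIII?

CXCVIII = 198, so the next integer is 198 + 1 = 199

CXCIX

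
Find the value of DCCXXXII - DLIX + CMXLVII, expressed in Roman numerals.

DCCXXXII = 732, DLIX = 559, CMXLVII = 947
732 - 559 = 173
173 + 947 = 1120

MCXX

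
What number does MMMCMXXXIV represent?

MMMCMXXXIV: M=1000, M=1000, M=1000, CM=900, X=10, X=10, X=10, IV=4
1000 + 1000 + 1000 + 900 + 10 + 10 + 10 + 4 = 3934

3934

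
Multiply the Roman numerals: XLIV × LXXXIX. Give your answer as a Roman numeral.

XLIV = 44
LXXXIX = 89
44 × 89 = 3916

MMMCMXVI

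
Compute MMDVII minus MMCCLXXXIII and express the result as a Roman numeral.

MMDVII = 2507
MMCCLXXXIII = 2283
2507 - 2283 = 224

CCXXIV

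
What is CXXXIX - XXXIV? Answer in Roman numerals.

CXXXIX = 139
XXXIV = 34
139 - 34 = 105

CV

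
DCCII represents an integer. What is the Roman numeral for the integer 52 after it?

DCCII = 702
702 + 52 = 754

DCCLIV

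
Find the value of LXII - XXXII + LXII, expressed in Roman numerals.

LXII = 62, XXXII = 32, LXII = 62
62 - 32 = 30
30 + 62 = 92

XCII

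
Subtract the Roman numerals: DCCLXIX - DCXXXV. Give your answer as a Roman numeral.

DCCLXIX = 769
DCXXXV = 635
769 - 635 = 134

CXXXIV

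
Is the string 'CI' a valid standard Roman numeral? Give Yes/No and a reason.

'CI': Check the rules: uses only the symbols I, V, X, L, C, D, M; no symbol is repeated more than three times in a row; V, L and D each appear at most once; no smaller symbol precedes a larger one (values never increase from left to right). Value: C (100) + I (1) = 101. So it is a valid standard Roman numeral.

Yes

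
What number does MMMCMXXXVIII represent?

MMMCMXXXVIII: M=1000, M=1000, M=1000, CM=900, X=10, X=10, X=10, V=5, I=1, I=1, I=1
1000 + 1000 + 1000 + 900 + 10 + 10 + 10 + 5 + 1 + 1 + 1 = 3938

3938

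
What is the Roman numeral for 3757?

Convert 3757 to Roman numerals:
  3757 contains 3×1000 (MMM)
  757 contains 1×500 (D)
  257 contains 2×100 (CC)
  57 contains 1×50 (L)
  7 contains 1×5 (V)
  2 contains 2×1 (II)

MMMDCCLVII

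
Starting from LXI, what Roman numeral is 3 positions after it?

LXI = 61
61 + 3 = 64

LXIV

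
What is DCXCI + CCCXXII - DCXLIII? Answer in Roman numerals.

DCXCI = 691, CCCXXII = 322, DCXLIII = 643
691 + 322 = 1013
1013 - 643 = 370

CCCLXX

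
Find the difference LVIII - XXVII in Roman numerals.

LVIII = 58
XXVII = 27
58 - 27 = 31

XXXI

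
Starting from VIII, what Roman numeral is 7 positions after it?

VIII = 8
8 + 7 = 15

XV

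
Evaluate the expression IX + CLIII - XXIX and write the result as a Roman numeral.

IX = 9, CLIII = 153, XXIX = 29
9 + 153 = 162
162 - 29 = 133

CXXXIII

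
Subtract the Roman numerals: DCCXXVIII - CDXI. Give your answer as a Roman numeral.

DCCXXVIII = 728
CDXI = 411
728 - 411 = 317

CCCXVII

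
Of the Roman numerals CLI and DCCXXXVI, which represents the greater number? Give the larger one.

CLI = 151
DCCXXXVI = 736
736 is larger

DCCXXXVI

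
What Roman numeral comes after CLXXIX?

CLXXIX = 179, so the next integer is 179 + 1 = 180

CLXXX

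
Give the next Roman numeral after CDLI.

CDLI = 451; next is 452

CDLII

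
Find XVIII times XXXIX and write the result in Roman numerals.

XVIII = 18
XXXIX = 39
18 × 39 = 702

DCCII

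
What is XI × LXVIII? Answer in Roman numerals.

XI = 11
LXVIII = 68
11 × 68 = 748

DCCXLVIII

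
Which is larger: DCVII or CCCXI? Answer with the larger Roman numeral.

DCVII = 607
CCCXI = 311
607 is larger

DCVII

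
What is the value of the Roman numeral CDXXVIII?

CDXXVIII: CD=400, X=10, X=10, V=5, I=1, I=1, I=1
400 + 10 + 10 + 5 + 1 + 1 + 1 = 428

428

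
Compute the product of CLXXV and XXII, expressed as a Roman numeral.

CLXXV = 175
XXII = 22
175 × 22 = 3850

MMMDCCCL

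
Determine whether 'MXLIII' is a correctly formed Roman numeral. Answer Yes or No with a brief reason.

'MXLIII': Check the rules: uses only the symbols I, V, X, L, C, D, M; no symbol is repeated more than three times in a row; V, L and D each appear at most once; the only place a smaller symbol precedes a larger one is the allowed subtractive pair XL, the symbol right after such a pair (if any) is smaller than the pair's first symbol, and otherwise the values never increase from left to right. Value: M (1000) + XL (40) + I (1) + I (1) + I (1) = 1043. So it is a valid standard Roman numeral.

Yes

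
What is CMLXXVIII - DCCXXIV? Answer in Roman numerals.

CMLXXVIII = 978
DCCXXIV = 724
978 - 724 = 254

CCLIV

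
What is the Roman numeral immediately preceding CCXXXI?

CCXXXI = 231, so the previous integer is 231 - 1 = 230

CCXXX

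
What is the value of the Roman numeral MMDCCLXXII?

MMDCCLXXII: M=1000, M=1000, D=500, C=100, C=100, L=50, X=10, X=10, I=1, I=1
1000 + 1000 + 500 + 100 + 100 + 50 + 10 + 10 + 1 + 1 = 2772

2772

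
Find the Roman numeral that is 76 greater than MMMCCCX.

MMMCCCX = 3310
3310 + 76 = 3386

MMMCCCLXXXVI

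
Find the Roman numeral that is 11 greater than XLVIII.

XLVIII = 48
48 + 11 = 59

LIX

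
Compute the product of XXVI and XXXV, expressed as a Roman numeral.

XXVI = 26
XXXV = 35
26 × 35 = 910

CMX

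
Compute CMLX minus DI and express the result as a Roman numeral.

CMLX = 960
DI = 501
960 - 501 = 459

CDLIX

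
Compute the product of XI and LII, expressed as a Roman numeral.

XI = 11
LII = 52
11 × 52 = 572

DLXXII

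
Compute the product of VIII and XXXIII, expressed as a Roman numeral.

VIII = 8
XXXIII = 33
8 × 33 = 264

CCLXIV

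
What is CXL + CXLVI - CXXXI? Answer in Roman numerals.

CXL = 140, CXLVI = 146, CXXXI = 131
140 + 146 = 286
286 - 131 = 155

CLV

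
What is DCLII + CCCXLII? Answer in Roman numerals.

DCLII = 652
CCCXLII = 342
652 + 342 = 994

CMXCIV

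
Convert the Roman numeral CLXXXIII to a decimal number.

CLXXXIII: C=100, L=50, X=10, X=10, X=10, I=1, I=1, I=1
100 + 50 + 10 + 10 + 10 + 1 + 1 + 1 = 183

183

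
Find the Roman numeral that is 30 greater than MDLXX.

MDLXX = 1570
1570 + 30 = 1600

MDC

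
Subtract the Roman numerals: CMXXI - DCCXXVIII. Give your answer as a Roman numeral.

CMXXI = 921
DCCXXVIII = 728
921 - 728 = 193

CXCIII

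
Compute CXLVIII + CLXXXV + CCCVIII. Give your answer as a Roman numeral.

CXLVIII = 148, CLXXXV = 185, CCCVIII = 308
148 + 185 = 333
333 + 308 = 641

DCXLI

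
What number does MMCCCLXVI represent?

MMCCCLXVI: M=1000, M=1000, C=100, C=100, C=100, L=50, X=10, V=5, I=1
1000 + 1000 + 100 + 100 + 100 + 50 + 10 + 5 + 1 = 2366

2366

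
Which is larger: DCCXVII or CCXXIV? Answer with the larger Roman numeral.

DCCXVII = 717
CCXXIV = 224
717 is larger

DCCXVII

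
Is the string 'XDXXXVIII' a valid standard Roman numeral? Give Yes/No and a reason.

'XDXXXVIII': Invalid subtractive combination: XD

No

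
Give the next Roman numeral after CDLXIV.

CDLXIV = 464, so the next integer is 464 + 1 = 465

CDLXV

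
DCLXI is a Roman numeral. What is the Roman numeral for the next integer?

DCLXI = 661, so the next integer is 661 + 1 = 662

DCLXII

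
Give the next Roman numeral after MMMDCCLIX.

MMMDCCLIX = 3759, so the next integer is 3759 + 1 = 3760

MMMDCCLX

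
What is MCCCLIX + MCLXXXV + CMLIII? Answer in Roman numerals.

MCCCLIX = 1359, MCLXXXV = 1185, CMLIII = 953
1359 + 1185 = 2544
2544 + 953 = 3497

MMMCDXCVII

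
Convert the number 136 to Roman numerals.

Convert 136 to Roman numerals:
  136 contains 1×100 (C)
  36 contains 3×10 (XXX)
  6 contains 1×5 (V)
  1 contains 1×1 (I)

CXXXVI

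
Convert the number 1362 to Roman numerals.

Convert 1362 to Roman numerals:
  1362 contains 1×1000 (M)
  362 contains 3×100 (CCC)
  62 contains 1×50 (L)
  12 contains 1×10 (X)
  2 contains 2×1 (II)

MCCCLXII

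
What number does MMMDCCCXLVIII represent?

MMMDCCCXLVIII: M=1000, M=1000, M=1000, D=500, C=100, C=100, C=100, XL=40, V=5, I=1, I=1, I=1
1000 + 1000 + 1000 + 500 + 100 + 100 + 100 + 40 + 5 + 1 + 1 + 1 = 3848

3848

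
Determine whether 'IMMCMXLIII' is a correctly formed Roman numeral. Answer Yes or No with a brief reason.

'IMMCMXLIII': Invalid subtractive combination: IM

No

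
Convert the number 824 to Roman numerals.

Convert 824 to Roman numerals:
  824 contains 1×500 (D)
  324 contains 3×100 (CCC)
  24 contains 2×10 (XX)
  4 contains 1×4 (IV)

DCCCXXIV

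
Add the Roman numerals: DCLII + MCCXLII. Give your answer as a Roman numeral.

DCLII = 652
MCCXLII = 1242
652 + 1242 = 1894

MDCCCXCIV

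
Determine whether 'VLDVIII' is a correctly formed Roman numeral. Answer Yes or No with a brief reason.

'VLDVIII': V should not appear more than once

No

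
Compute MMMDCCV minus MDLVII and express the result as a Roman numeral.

MMMDCCV = 3705
MDLVII = 1557
3705 - 1557 = 2148

MMCXLVIII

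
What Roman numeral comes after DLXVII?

DLXVII = 567; next is 568

DLXVIII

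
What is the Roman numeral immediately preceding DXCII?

DXCII = 592, so the previous integer is 592 - 1 = 591

DXCI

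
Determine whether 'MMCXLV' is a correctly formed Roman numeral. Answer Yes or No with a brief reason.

'MMCXLV': Check the rules: uses only the symbols I, V, X, L, C, D, M; no symbol is repeated more than three times in a row; V, L and D each appear at most once; the only place a smaller symbol precedes a larger one is the allowed subtractive pair XL, the symbol right after such a pair (if any) is smaller than the pair's first symbol, and otherwise the values never increase from left to right. Value: M (1000) + M (1000) + C (100) + XL (40) + V (5) = 2145. So it is a valid standard Roman numeral.

Yes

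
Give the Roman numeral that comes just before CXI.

CXI = 111, so the previous integer is 111 - 1 = 110

CX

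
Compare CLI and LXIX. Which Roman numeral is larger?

CLI = 151
LXIX = 69
151 is larger

CLI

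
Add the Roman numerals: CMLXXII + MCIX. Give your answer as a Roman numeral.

CMLXXII = 972
MCIX = 1109
972 + 1109 = 2081

MMLXXXI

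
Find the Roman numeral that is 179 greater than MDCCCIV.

MDCCCIV = 1804
1804 + 179 = 1983

MCMLXXXIII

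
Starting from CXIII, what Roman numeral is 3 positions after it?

CXIII = 113
113 + 3 = 116

CXVI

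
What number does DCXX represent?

DCXX: D=500, C=100, X=10, X=10
500 + 100 + 10 + 10 = 620

620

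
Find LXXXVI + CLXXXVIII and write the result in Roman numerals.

LXXXVI = 86
CLXXXVIII = 188
86 + 188 = 274

CCLXXIV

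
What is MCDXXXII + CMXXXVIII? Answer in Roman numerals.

MCDXXXII = 1432
CMXXXVIII = 938
1432 + 938 = 2370

MMCCCLXX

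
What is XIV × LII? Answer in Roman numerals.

XIV = 14
LII = 52
14 × 52 = 728

DCCXXVIII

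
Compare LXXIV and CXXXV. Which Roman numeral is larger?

LXXIV = 74
CXXXV = 135
135 is larger

CXXXV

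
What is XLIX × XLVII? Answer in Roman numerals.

XLIX = 49
XLVII = 47
49 × 47 = 2303

MMCCCIII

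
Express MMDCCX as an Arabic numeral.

MMDCCX: M=1000, M=1000, D=500, C=100, C=100, X=10
1000 + 1000 + 500 + 100 + 100 + 10 = 2710

2710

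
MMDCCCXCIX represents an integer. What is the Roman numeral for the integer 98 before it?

MMDCCCXCIX = 2899
2899 - 98 = 2801

MMDCCCI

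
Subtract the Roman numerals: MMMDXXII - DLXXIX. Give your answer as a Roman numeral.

MMMDXXII = 3522
DLXXIX = 579
3522 - 579 = 2943

MMCMXLIII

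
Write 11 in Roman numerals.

Convert 11 to Roman numerals:
  11 contains 1×10 (X)
  1 contains 1×1 (I)

XI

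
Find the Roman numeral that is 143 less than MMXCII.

MMXCII = 2092
2092 - 143 = 1949

MCMXLIX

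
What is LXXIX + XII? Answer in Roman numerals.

LXXIX = 79
XII = 12
79 + 12 = 91

XCI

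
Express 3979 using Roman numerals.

Convert 3979 to Roman numerals:
  3979 contains 3×1000 (MMM)
  979 contains 1×900 (CM)
  79 contains 1×50 (L)
  29 contains 2×10 (XX)
  9 contains 1×9 (IX)

MMMCMLXXIX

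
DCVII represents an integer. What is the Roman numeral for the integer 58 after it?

DCVII = 607
607 + 58 = 665

DCLXV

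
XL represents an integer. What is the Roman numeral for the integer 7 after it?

XL = 40
40 + 7 = 47

XLVII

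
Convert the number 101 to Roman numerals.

Convert 101 to Roman numerals:
  101 contains 1×100 (C)
  1 contains 1×1 (I)

CI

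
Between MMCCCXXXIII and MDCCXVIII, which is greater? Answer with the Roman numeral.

MMCCCXXXIII = 2333
MDCCXVIII = 1718
2333 is larger

MMCCCXXXIII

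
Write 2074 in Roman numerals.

Convert 2074 to Roman numerals:
  2074 contains 2×1000 (MM)
  74 contains 1×50 (L)
  24 contains 2×10 (XX)
  4 contains 1×4 (IV)

MMLXXIV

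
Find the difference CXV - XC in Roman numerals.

CXV = 115
XC = 90
115 - 90 = 25

XXV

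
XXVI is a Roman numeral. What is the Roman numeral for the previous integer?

XXVI = 26, so the previous integer is 26 - 1 = 25

XXV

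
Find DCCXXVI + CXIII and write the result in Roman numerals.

DCCXXVI = 726
CXIII = 113
726 + 113 = 839

DCCCXXXIX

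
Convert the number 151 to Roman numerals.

Convert 151 to Roman numerals:
  151 contains 1×100 (C)
  51 contains 1×50 (L)
  1 contains 1×1 (I)

CLI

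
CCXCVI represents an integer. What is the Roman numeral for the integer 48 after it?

CCXCVI = 296
296 + 48 = 344

CCCXLIV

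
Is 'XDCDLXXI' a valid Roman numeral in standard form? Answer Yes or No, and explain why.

'XDCDLXXI': D should not appear more than once

No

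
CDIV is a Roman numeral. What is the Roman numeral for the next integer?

CDIV = 404, so the next integer is 404 + 1 = 405

CDV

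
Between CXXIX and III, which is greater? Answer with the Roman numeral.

CXXIX = 129
III = 3
129 is larger

CXXIX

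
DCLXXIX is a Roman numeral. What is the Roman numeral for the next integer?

DCLXXIX = 679, so the next integer is 679 + 1 = 680

DCLXXX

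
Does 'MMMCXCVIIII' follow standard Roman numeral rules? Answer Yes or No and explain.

'MMMCXCVIIII': More than 3 consecutive I's

No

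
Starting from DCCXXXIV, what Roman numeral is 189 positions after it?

DCCXXXIV = 734
734 + 189 = 923

CMXXIII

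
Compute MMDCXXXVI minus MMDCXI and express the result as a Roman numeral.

MMDCXXXVI = 2636
MMDCXI = 2611
2636 - 2611 = 25

XXV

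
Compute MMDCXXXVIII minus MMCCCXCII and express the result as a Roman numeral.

MMDCXXXVIII = 2638
MMCCCXCII = 2392
2638 - 2392 = 246

CCXLVI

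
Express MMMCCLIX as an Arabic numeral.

MMMCCLIX: M=1000, M=1000, M=1000, C=100, C=100, L=50, IX=9
1000 + 1000 + 1000 + 100 + 100 + 50 + 9 = 3259

3259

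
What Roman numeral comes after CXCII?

CXCII = 192; next is 193

CXCIII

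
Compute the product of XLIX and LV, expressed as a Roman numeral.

XLIX = 49
LV = 55
49 × 55 = 2695

MMDCXCV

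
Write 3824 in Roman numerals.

Convert 3824 to Roman numerals:
  3824 contains 3×1000 (MMM)
  824 contains 1×500 (D)
  324 contains 3×100 (CCC)
  24 contains 2×10 (XX)
  4 contains 1×4 (IV)

MMMDCCCXXIV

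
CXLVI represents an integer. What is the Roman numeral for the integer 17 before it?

CXLVI = 146
146 - 17 = 129

CXXIX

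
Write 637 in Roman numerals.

Convert 637 to Roman numerals:
  637 contains 1×500 (D)
  137 contains 1×100 (C)
  37 contains 3×10 (XXX)
  7 contains 1×5 (V)
  2 contains 2×1 (II)

DCXXXVII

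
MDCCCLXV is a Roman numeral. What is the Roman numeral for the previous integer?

MDCCCLXV = 1865; previous is 1864

MDCCCLXIV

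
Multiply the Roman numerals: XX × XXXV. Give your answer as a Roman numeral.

XX = 20
XXXV = 35
20 × 35 = 700

DCC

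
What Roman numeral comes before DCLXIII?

DCLXIII = 663, so the previous integer is 663 - 1 = 662

DCLXII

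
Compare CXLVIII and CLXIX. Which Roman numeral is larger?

CXLVIII = 148
CLXIX = 169
169 is larger

CLXIX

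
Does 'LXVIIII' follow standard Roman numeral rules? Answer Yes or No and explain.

'LXVIIII': More than 3 consecutive I's

No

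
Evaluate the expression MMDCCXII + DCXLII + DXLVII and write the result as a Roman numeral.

MMDCCXII = 2712, DCXLII = 642, DXLVII = 547
2712 + 642 = 3354
3354 + 547 = 3901

MMMCMI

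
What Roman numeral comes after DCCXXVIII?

DCCXXVIII = 728; next is 729

DCCXXIX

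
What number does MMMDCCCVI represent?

MMMDCCCVI: M=1000, M=1000, M=1000, D=500, C=100, C=100, C=100, V=5, I=1
1000 + 1000 + 1000 + 500 + 100 + 100 + 100 + 5 + 1 = 3806

3806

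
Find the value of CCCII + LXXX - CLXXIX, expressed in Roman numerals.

CCCII = 302, LXXX = 80, CLXXIX = 179
302 + 80 = 382
382 - 179 = 203

CCIII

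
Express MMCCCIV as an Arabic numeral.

MMCCCIV: M=1000, M=1000, C=100, C=100, C=100, IV=4
1000 + 1000 + 100 + 100 + 100 + 4 = 2304

2304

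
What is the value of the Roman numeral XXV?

XXV: X=10, X=10, V=5
10 + 10 + 5 = 25

25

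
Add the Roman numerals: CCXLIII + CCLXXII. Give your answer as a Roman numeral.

CCXLIII = 243
CCLXXII = 272
243 + 272 = 515

DXV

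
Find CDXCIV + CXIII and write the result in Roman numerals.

CDXCIV = 494
CXIII = 113
494 + 113 = 607

DCVII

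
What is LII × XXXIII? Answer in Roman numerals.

LII = 52
XXXIII = 33
52 × 33 = 1716

MDCCXVI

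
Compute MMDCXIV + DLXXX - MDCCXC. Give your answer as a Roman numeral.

MMDCXIV = 2614, DLXXX = 580, MDCCXC = 1790
2614 + 580 = 3194
3194 - 1790 = 1404

MCDIV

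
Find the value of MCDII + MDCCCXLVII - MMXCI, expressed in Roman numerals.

MCDII = 1402, MDCCCXLVII = 1847, MMXCI = 2091
1402 + 1847 = 3249
3249 - 2091 = 1158

MCLVIII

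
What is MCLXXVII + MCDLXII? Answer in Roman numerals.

MCLXXVII = 1177
MCDLXII = 1462
1177 + 1462 = 2639

MMDCXXXIX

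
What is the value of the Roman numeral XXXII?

XXXII: X=10, X=10, X=10, I=1, I=1
10 + 10 + 10 + 1 + 1 = 32

32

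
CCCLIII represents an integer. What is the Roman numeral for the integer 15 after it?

CCCLIII = 353
353 + 15 = 368

CCCLXVIII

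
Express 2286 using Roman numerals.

Convert 2286 to Roman numerals:
  2286 contains 2×1000 (MM)
  286 contains 2×100 (CC)
  86 contains 1×50 (L)
  36 contains 3×10 (XXX)
  6 contains 1×5 (V)
  1 contains 1×1 (I)

MMCCLXXXVI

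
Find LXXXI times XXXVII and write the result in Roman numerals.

LXXXI = 81
XXXVII = 37
81 × 37 = 2997

MMCMXCVII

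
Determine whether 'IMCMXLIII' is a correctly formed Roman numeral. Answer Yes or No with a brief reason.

'IMCMXLIII': Invalid subtractive combination: IM

No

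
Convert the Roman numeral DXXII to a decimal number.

DXXII: D=500, X=10, X=10, I=1, I=1
500 + 10 + 10 + 1 + 1 = 522

522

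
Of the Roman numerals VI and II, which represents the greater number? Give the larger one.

VI = 6
II = 2
6 is larger

VI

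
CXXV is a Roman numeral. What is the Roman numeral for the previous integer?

CXXV = 125; previous is 124

CXXIV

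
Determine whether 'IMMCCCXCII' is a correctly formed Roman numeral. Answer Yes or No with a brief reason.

'IMMCCCXCII': Invalid subtractive combination: IM

No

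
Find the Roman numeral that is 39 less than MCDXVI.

MCDXVI = 1416
1416 - 39 = 1377

MCCCLXXVII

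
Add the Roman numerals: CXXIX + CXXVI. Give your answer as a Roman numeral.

CXXIX = 129
CXXVI = 126
129 + 126 = 255

CCLV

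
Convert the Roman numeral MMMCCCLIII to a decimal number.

MMMCCCLIII: M=1000, M=1000, M=1000, C=100, C=100, C=100, L=50, I=1, I=1, I=1
1000 + 1000 + 1000 + 100 + 100 + 100 + 50 + 1 + 1 + 1 = 3353

3353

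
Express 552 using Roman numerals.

Convert 552 to Roman numerals:
  552 contains 1×500 (D)
  52 contains 1×50 (L)
  2 contains 2×1 (II)

DLII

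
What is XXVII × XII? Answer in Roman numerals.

XXVII = 27
XII = 12
27 × 12 = 324

CCCXXIV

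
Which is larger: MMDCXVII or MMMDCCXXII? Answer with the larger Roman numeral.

MMDCXVII = 2617
MMMDCCXXII = 3722
3722 is larger

MMMDCCXXII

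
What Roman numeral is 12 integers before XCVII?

XCVII = 97
97 - 12 = 85

LXXXV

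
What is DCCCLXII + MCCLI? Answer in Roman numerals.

DCCCLXII = 862
MCCLI = 1251
862 + 1251 = 2113

MMCXIII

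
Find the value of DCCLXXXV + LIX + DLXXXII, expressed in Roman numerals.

DCCLXXXV = 785, LIX = 59, DLXXXII = 582
785 + 59 = 844
844 + 582 = 1426

MCDXXVI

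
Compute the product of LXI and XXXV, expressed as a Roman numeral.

LXI = 61
XXXV = 35
61 × 35 = 2135

MMCXXXV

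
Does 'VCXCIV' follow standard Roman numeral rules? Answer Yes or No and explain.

'VCXCIV': V should not appear more than once

No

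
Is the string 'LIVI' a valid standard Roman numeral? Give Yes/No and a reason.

'LIVI': I cannot come right after the subtractive pair IV: once I is subtracted in IV, the next symbol must be smaller than I

No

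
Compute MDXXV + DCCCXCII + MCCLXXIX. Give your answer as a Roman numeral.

MDXXV = 1525, DCCCXCII = 892, MCCLXXIX = 1279
1525 + 892 = 2417
2417 + 1279 = 3696

MMMDCXCVI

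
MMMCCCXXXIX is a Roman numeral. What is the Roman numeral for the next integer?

MMMCCCXXXIX = 3339, so the next integer is 3339 + 1 = 3340

MMMCCCXL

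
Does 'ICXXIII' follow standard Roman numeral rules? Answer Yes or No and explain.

'ICXXIII': Invalid subtractive combination: IC

No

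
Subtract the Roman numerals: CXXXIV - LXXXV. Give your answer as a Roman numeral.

CXXXIV = 134
LXXXV = 85
134 - 85 = 49

XLIX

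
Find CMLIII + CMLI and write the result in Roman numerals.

CMLIII = 953
CMLI = 951
953 + 951 = 1904

MCMIV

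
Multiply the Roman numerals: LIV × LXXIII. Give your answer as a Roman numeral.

LIV = 54
LXXIII = 73
54 × 73 = 3942

MMMCMXLII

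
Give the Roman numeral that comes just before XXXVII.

XXXVII = 37, so the previous integer is 37 - 1 = 36

XXXVI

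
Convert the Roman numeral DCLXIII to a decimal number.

DCLXIII: D=500, C=100, L=50, X=10, I=1, I=1, I=1
500 + 100 + 50 + 10 + 1 + 1 + 1 = 663

663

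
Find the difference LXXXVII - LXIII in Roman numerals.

LXXXVII = 87
LXIII = 63
87 - 63 = 24

XXIV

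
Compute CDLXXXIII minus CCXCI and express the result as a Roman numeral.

CDLXXXIII = 483
CCXCI = 291
483 - 291 = 192

CXCII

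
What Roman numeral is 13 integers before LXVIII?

LXVIII = 68
68 - 13 = 55

LV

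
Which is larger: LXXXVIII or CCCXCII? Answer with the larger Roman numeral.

LXXXVIII = 88
CCCXCII = 392
392 is larger

CCCXCII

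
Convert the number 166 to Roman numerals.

Convert 166 to Roman numerals:
  166 contains 1×100 (C)
  66 contains 1×50 (L)
  16 contains 1×10 (X)
  6 contains 1×5 (V)
  1 contains 1×1 (I)

CLXVI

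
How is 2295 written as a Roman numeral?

Convert 2295 to Roman numerals:
  2295 contains 2×1000 (MM)
  295 contains 2×100 (CC)
  95 contains 1×90 (XC)
  5 contains 1×5 (V)

MMCCXCV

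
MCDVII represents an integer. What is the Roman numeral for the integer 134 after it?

MCDVII = 1407
1407 + 134 = 1541

MDXLI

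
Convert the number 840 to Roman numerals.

Convert 840 to Roman numerals:
  840 contains 1×500 (D)
  340 contains 3×100 (CCC)
  40 contains 1×40 (XL)

DCCCXL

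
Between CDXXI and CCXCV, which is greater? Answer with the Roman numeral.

CDXXI = 421
CCXCV = 295
421 is larger

CDXXI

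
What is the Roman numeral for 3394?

Convert 3394 to Roman numerals:
  3394 contains 3×1000 (MMM)
  394 contains 3×100 (CCC)
  94 contains 1×90 (XC)
  4 contains 1×4 (IV)

MMMCCCXCIV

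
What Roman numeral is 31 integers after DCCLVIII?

DCCLVIII = 758
758 + 31 = 789

DCCLXXXIX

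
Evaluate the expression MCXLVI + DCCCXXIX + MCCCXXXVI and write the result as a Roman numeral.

MCXLVI = 1146, DCCCXXIX = 829, MCCCXXXVI = 1336
1146 + 829 = 1975
1975 + 1336 = 3311

MMMCCCXI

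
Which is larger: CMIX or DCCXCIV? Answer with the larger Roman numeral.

CMIX = 909
DCCXCIV = 794
909 is larger

CMIX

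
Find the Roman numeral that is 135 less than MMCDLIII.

MMCDLIII = 2453
2453 - 135 = 2318

MMCCCXVIII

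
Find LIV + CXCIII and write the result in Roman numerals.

LIV = 54
CXCIII = 193
54 + 193 = 247

CCXLVII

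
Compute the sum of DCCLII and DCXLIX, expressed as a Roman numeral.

DCCLII = 752
DCXLIX = 649
752 + 649 = 1401

MCDI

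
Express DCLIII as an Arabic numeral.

DCLIII: D=500, C=100, L=50, I=1, I=1, I=1
500 + 100 + 50 + 1 + 1 + 1 = 653

653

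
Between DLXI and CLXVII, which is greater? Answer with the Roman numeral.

DLXI = 561
CLXVII = 167
561 is larger

DLXI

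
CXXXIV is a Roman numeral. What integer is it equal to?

CXXXIV: C=100, X=10, X=10, X=10, IV=4
100 + 10 + 10 + 10 + 4 = 134

134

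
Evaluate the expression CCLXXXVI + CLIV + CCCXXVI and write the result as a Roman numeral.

CCLXXXVI = 286, CLIV = 154, CCCXXVI = 326
286 + 154 = 440
440 + 326 = 766

DCCLXVI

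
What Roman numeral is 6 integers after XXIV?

XXIV = 24
24 + 6 = 30

XXX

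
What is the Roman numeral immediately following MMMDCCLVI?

MMMDCCLVI = 3756; next is 3757

MMMDCCLVII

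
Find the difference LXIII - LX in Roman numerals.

LXIII = 63
LX = 60
63 - 60 = 3

III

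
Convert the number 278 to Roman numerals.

Convert 278 to Roman numerals:
  278 contains 2×100 (CC)
  78 contains 1×50 (L)
  28 contains 2×10 (XX)
  8 contains 1×5 (V)
  3 contains 3×1 (III)

CCLXXVIII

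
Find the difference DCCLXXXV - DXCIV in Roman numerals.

DCCLXXXV = 785
DXCIV = 594
785 - 594 = 191

CXCI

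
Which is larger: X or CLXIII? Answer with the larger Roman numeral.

X = 10
CLXIII = 163
163 is larger

CLXIII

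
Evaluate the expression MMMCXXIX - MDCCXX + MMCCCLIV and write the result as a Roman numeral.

MMMCXXIX = 3129, MDCCXX = 1720, MMCCCLIV = 2354
3129 - 1720 = 1409
1409 + 2354 = 3763

MMMDCCLXIII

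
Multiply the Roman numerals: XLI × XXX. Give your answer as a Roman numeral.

XLI = 41
XXX = 30
41 × 30 = 1230

MCCXXX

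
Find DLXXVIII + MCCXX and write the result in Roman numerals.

DLXXVIII = 578
MCCXX = 1220
578 + 1220 = 1798

MDCCXCVIII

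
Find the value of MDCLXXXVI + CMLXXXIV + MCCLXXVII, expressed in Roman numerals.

MDCLXXXVI = 1686, CMLXXXIV = 984, MCCLXXVII = 1277
1686 + 984 = 2670
2670 + 1277 = 3947

MMMCMXLVII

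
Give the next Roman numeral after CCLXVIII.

CCLXVIII = 268; next is 269

CCLXIX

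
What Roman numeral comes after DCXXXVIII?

DCXXXVIII = 638, so the next integer is 638 + 1 = 639

DCXXXIX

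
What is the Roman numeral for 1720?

Convert 1720 to Roman numerals:
  1720 contains 1×1000 (M)
  720 contains 1×500 (D)
  220 contains 2×100 (CC)
  20 contains 2×10 (XX)

MDCCXX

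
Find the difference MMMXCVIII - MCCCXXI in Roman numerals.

MMMXCVIII = 3098
MCCCXXI = 1321
3098 - 1321 = 1777

MDCCLXXVII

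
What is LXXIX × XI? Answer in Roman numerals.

LXXIX = 79
XI = 11
79 × 11 = 869

DCCCLXIX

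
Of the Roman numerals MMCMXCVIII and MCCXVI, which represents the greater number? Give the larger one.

MMCMXCVIII = 2998
MCCXVI = 1216
2998 is larger

MMCMXCVIII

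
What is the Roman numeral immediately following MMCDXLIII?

MMCDXLIII = 2443, so the next integer is 2443 + 1 = 2444

MMCDXLIV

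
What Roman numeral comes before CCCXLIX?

CCCXLIX = 349; previous is 348

CCCXLVIII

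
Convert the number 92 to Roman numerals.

Convert 92 to Roman numerals:
  92 contains 1×90 (XC)
  2 contains 2×1 (II)

XCII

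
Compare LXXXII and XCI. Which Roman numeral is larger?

LXXXII = 82
XCI = 91
91 is larger

XCI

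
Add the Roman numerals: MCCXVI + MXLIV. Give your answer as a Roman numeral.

MCCXVI = 1216
MXLIV = 1044
1216 + 1044 = 2260

MMCCLX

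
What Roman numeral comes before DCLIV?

DCLIV = 654; previous is 653

DCLIII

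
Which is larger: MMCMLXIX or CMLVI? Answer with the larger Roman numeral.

MMCMLXIX = 2969
CMLVI = 956
2969 is larger

MMCMLXIX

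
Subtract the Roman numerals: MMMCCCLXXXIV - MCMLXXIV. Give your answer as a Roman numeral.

MMMCCCLXXXIV = 3384
MCMLXXIV = 1974
3384 - 1974 = 1410

MCDX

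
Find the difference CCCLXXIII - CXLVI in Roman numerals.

CCCLXXIII = 373
CXLVI = 146
373 - 146 = 227

CCXXVII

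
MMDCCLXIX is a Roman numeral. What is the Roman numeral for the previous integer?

MMDCCLXIX = 2769; previous is 2768

MMDCCLXVIII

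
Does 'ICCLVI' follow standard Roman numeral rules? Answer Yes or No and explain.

'ICCLVI': Invalid subtractive combination: IC

No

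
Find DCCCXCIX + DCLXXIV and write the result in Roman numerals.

DCCCXCIX = 899
DCLXXIV = 674
899 + 674 = 1573

MDLXXIII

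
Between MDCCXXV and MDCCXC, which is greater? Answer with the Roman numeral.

MDCCXXV = 1725
MDCCXC = 1790
1790 is larger

MDCCXC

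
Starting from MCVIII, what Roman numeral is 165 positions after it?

MCVIII = 1108
1108 + 165 = 1273

MCCLXXIII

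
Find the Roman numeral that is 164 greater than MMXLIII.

MMXLIII = 2043
2043 + 164 = 2207

MMCCVII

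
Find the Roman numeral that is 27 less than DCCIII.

DCCIII = 703
703 - 27 = 676

DCLXXVI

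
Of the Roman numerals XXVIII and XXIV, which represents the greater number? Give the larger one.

XXVIII = 28
XXIV = 24
28 is larger

XXVIII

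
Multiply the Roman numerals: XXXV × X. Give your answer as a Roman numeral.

XXXV = 35
X = 10
35 × 10 = 350

CCCL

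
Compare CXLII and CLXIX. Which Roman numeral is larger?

CXLII = 142
CLXIX = 169
169 is larger

CLXIX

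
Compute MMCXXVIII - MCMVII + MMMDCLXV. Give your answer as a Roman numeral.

MMCXXVIII = 2128, MCMVII = 1907, MMMDCLXV = 3665
2128 - 1907 = 221
221 + 3665 = 3886

MMMDCCCLXXXVI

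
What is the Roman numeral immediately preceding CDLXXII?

CDLXXII = 472; previous is 471

CDLXXI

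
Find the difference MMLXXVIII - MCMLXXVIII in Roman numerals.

MMLXXVIII = 2078
MCMLXXVIII = 1978
2078 - 1978 = 100

C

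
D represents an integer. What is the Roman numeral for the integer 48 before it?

D = 500
500 - 48 = 452

CDLII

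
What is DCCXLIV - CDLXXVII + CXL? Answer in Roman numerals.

DCCXLIV = 744, CDLXXVII = 477, CXL = 140
744 - 477 = 267
267 + 140 = 407

CDVII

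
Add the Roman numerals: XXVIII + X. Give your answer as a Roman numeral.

XXVIII = 28
X = 10
28 + 10 = 38

XXXVIII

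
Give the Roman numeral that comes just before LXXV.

LXXV = 75; previous is 74

LXXIV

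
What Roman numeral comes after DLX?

DLX = 560, so the next integer is 560 + 1 = 561

DLXI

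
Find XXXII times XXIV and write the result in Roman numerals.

XXXII = 32
XXIV = 24
32 × 24 = 768

DCCLXVIII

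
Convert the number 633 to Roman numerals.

Convert 633 to Roman numerals:
  633 contains 1×500 (D)
  133 contains 1×100 (C)
  33 contains 3×10 (XXX)
  3 contains 3×1 (III)

DCXXXIII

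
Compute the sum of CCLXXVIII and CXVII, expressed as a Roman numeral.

CCLXXVIII = 278
CXVII = 117
278 + 117 = 395

CCCXCV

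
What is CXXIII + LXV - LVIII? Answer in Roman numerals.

CXXIII = 123, LXV = 65, LVIII = 58
123 + 65 = 188
188 - 58 = 130

CXXX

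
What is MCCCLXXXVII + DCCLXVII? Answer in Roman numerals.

MCCCLXXXVII = 1387
DCCLXVII = 767
1387 + 767 = 2154

MMCLIV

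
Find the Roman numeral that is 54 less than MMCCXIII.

MMCCXIII = 2213
2213 - 54 = 2159

MMCLIX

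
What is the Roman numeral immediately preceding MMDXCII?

MMDXCII = 2592; previous is 2591

MMDXCI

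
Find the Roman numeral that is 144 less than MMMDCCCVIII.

MMMDCCCVIII = 3808
3808 - 144 = 3664

MMMDCLXIV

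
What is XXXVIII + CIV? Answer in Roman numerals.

XXXVIII = 38
CIV = 104
38 + 104 = 142

CXLII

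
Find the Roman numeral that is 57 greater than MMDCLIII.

MMDCLIII = 2653
2653 + 57 = 2710

MMDCCX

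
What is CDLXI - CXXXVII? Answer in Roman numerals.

CDLXI = 461
CXXXVII = 137
461 - 137 = 324

CCCXXIV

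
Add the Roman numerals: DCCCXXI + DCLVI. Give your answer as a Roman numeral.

DCCCXXI = 821
DCLVI = 656
821 + 656 = 1477

MCDLXXVII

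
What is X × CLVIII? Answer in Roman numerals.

X = 10
CLVIII = 158
10 × 158 = 1580

MDLXXX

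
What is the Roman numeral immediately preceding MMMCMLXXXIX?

MMMCMLXXXIX = 3989; previous is 3988

MMMCMLXXXVIII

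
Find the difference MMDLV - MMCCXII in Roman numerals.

MMDLV = 2555
MMCCXII = 2212
2555 - 2212 = 343

CCCXLIII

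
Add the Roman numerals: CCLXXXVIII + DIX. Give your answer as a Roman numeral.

CCLXXXVIII = 288
DIX = 509
288 + 509 = 797

DCCXCVII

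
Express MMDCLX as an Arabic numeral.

MMDCLX: M=1000, M=1000, D=500, C=100, L=50, X=10
1000 + 1000 + 500 + 100 + 50 + 10 = 2660

2660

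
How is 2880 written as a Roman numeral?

Convert 2880 to Roman numerals:
  2880 contains 2×1000 (MM)
  880 contains 1×500 (D)
  380 contains 3×100 (CCC)
  80 contains 1×50 (L)
  30 contains 3×10 (XXX)

MMDCCCLXXX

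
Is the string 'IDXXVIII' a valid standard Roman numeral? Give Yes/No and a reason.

'IDXXVIII': Invalid subtractive combination: ID

No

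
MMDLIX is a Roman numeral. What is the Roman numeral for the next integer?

MMDLIX = 2559; next is 2560

MMDLX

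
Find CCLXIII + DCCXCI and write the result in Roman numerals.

CCLXIII = 263
DCCXCI = 791
263 + 791 = 1054

MLIV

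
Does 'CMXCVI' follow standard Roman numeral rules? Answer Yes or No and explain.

'CMXCVI': Check the rules: uses only the symbols I, V, X, L, C, D, M; no symbol is repeated more than three times in a row; V, L and D each appear at most once; the only places a smaller symbol precedes a larger one are the allowed subtractive pairs CM, XC, the symbol right after such a pair (if any) is smaller than the pair's first symbol, and otherwise the values never increase from left to right. Value: CM (900) + XC (90) + V (5) + I (1) = 996. So it is a valid standard Roman numeral.

Yes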